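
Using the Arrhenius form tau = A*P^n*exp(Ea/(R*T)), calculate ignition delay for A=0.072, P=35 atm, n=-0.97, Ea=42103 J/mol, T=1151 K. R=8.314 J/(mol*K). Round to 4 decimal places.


tau = A * P^n * exp(Ea/(R*T))
P^n = 35^(-0.97) = 0.03178733
Ea/(R*T) = 42103/(8.314*1151) = 4.399747
exp(Ea/(R*T)) = 81.430260
tau = 0.072 * 0.03178733 * 81.430260 = 0.1864 ms


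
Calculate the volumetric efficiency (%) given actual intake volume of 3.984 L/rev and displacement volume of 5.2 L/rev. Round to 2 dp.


eta_v = (V_actual / V_disp) * 100
Ratio = 3.984 / 5.2 = 0.7662
eta_v = 0.7662 * 100 = 76.62%


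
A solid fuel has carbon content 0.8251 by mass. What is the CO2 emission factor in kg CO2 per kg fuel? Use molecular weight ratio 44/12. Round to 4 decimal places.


EF = C_frac * (M_CO2 / M_C)
EF = 0.8251 * (44/12)
EF = 0.8251 * 3.666667 = 3.0254 kg_CO2/kg_fuel


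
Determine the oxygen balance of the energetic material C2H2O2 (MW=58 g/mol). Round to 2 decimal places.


OB = -1600 * (2C + H/2 - O) / MW
Inner = 2*2 + 2/2 - 2 = 3.00
OB = -1600 * 3.00 / 58 = -82.76%


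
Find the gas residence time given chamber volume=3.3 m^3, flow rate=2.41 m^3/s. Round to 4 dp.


tau = V / Q_flow
tau = 3.3 / 2.41 = 1.3693 s


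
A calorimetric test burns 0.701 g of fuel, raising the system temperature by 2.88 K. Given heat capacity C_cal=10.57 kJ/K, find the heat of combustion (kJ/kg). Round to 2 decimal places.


Hc = C_cal * delta_T / m_fuel
Q_released = 10.57 * 2.88 = 30.4416 kJ
m_fuel = 0.701 g = 0.701/1000 kg = 0.000701 kg
Hc = 30.4416 / 0.000701 = 43425.96 kJ/kg


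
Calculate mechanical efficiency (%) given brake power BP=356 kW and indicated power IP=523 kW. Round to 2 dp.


eta_mech = (BP / IP) * 100
Ratio = 356 / 523 = 0.6807
eta_mech = 0.6807 * 100 = 68.07%


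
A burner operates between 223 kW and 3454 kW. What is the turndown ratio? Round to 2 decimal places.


TDR = Q_max / Q_min
TDR = 3454 / 223 = 15.49


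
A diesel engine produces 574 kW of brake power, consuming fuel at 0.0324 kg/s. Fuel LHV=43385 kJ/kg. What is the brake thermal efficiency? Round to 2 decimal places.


eta_BTE = (BP / (mf * LHV)) * 100
Denominator = 0.0324 * 43385 = 1405.6740 kW
eta_BTE = (574 / 1405.6740) * 100 = 40.83%


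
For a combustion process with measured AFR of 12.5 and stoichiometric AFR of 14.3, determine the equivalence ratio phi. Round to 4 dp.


phi = AFR_stoich / AFR_actual
phi = 14.3 / 12.5 = 1.1440


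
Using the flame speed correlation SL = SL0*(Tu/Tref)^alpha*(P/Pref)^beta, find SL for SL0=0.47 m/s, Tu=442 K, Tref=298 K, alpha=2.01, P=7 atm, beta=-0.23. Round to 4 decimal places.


SL = SL0 * (Tu/Tref)^alpha * (P/Pref)^beta
T ratio = 442/298 = 1.48322148
(T ratio)^alpha = 1.48322148^2.01 = 2.208636
(P/Pref)^beta = 7^(-0.23) = 0.639186
SL = 0.47 * 2.208636 * 0.639186 = 0.6635 m/s


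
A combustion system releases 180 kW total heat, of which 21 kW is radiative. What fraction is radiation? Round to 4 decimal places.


f_rad = Q_rad / Q_total
f_rad = 21 / 180 = 0.1167


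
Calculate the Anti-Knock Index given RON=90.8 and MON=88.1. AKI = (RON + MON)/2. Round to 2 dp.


AKI = (RON + MON) / 2
AKI = (90.8 + 88.1) / 2
AKI = 178.9 / 2 = 89.45


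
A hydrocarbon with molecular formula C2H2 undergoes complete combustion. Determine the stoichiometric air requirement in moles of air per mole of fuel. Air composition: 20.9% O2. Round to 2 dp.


Balanced combustion: C2H2 + 2.5 O2 -> 2 CO2 + 1 H2O
O2 needed = C + H/4 = 2 + 2/4 = 2.50 moles
Air moles = O2 / 0.209 = 2.50 / 0.209 = 11.96 moles air


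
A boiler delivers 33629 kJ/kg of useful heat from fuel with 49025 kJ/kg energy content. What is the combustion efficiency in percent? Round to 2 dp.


Efficiency = (Q_useful / Q_fuel) * 100
Efficiency = (33629 / 49025) * 100
Efficiency = 0.6860 * 100 = 68.60%


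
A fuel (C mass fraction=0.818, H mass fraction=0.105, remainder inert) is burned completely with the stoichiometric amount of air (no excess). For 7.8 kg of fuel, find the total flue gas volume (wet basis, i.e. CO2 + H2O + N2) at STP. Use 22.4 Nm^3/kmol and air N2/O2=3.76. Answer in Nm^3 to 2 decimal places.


Per kg fuel: CO2 = (C/12 kmol)*22.4 = (0.818/12)*22.4 = 1.52693 Nm^3
Per kg fuel: H2O = (H/2 kmol)*22.4 = (0.105/2)*22.4 = 1.17600 Nm^3
O2 needed per kg fuel = C/12 + H/4 = 0.818/12 + 0.105/4 = 0.09441667 kmol
Per kg fuel: N2 = O2*3.76*22.4 = 0.09441667*3.76*22.4 = 7.95215 Nm^3
Total per kg = 1.52693 + 1.17600 + 7.95215 = 10.65508 Nm^3
Total = 10.65508 * 7.8 = 83.11 Nm^3


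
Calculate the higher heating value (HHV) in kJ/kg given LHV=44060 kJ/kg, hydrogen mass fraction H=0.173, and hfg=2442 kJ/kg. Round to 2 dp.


HHV = LHV + hfg * 9 * H
Water addition = 2442 * 9 * 0.173 = 3802.194 kJ/kg
HHV = 44060 + 3802.194 = 47862.19 kJ/kg


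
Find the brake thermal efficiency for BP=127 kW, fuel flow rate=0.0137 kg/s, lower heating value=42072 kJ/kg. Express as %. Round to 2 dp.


eta_BTE = (BP / (mf * LHV)) * 100
Denominator = 0.0137 * 42072 = 576.3864 kW
eta_BTE = (127 / 576.3864) * 100 = 22.03%


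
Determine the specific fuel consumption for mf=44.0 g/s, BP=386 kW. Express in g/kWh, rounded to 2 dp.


SFC = (mf / BP) * 3600
Rate = 44.0 / 386 = 0.113990 g/(s*kW)
SFC = 0.113990 * 3600 = 410.36 g/kWh


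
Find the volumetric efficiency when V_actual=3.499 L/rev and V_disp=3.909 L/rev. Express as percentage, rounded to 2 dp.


eta_v = (V_actual / V_disp) * 100
Ratio = 3.499 / 3.909 = 0.8951
eta_v = 0.8951 * 100 = 89.51%


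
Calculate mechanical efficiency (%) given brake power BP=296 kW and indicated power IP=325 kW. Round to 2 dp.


eta_mech = (BP / IP) * 100
Ratio = 296 / 325 = 0.9108
eta_mech = 0.9108 * 100 = 91.08%


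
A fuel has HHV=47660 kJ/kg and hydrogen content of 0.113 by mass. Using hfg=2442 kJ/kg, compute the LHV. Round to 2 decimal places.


LHV = HHV - hfg * 9 * H
Water correction = 2442 * 9 * 0.113 = 2483.514 kJ/kg
LHV = 47660 - 2483.514 = 45176.49 kJ/kg


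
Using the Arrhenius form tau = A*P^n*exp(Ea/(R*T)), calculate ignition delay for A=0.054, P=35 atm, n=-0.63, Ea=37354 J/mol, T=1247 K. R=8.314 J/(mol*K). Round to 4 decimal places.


tau = A * P^n * exp(Ea/(R*T))
P^n = 35^(-0.63) = 0.10647242
Ea/(R*T) = 37354/(8.314*1247) = 3.602970
exp(Ea/(R*T)) = 36.707091
tau = 0.054 * 0.10647242 * 36.707091 = 0.2110 ms


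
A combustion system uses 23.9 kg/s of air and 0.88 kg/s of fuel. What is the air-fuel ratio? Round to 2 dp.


AFR = m_air / m_fuel
AFR = 23.9 / 0.88 = 27.16


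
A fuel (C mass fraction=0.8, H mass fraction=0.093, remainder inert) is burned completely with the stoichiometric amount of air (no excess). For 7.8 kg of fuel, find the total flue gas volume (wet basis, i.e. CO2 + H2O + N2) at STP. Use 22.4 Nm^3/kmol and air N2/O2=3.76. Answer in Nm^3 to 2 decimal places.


Per kg fuel: CO2 = (C/12 kmol)*22.4 = (0.8/12)*22.4 = 1.49333 Nm^3
Per kg fuel: H2O = (H/2 kmol)*22.4 = (0.093/2)*22.4 = 1.04160 Nm^3
O2 needed per kg fuel = C/12 + H/4 = 0.8/12 + 0.093/4 = 0.08991667 kmol
Per kg fuel: N2 = O2*3.76*22.4 = 0.08991667*3.76*22.4 = 7.57314 Nm^3
Total per kg = 1.49333 + 1.04160 + 7.57314 = 10.10807 Nm^3
Total = 10.10807 * 7.8 = 78.84 Nm^3


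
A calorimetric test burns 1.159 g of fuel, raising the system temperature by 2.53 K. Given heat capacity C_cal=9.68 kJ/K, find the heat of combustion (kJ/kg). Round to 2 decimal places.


Hc = C_cal * delta_T / m_fuel
Q_released = 9.68 * 2.53 = 24.4904 kJ
m_fuel = 1.159 g = 1.159/1000 kg = 0.001159 kg
Hc = 24.4904 / 0.001159 = 21130.63 kJ/kg


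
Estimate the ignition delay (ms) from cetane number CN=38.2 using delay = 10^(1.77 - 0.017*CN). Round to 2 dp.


delay = 10^(1.77 - 0.017*CN)
Exponent = 1.77 - 0.017*38.2 = 1.1206
delay = 10^1.1206 = 13.20 ms


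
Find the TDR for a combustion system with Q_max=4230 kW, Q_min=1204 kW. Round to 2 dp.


TDR = Q_max / Q_min
TDR = 4230 / 1204 = 3.51


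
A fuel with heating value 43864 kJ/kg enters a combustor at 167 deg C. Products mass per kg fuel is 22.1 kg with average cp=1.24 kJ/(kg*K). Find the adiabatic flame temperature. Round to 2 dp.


T_ad = T_in + Hc / (m_p * cp)
Denominator = 22.1 * 1.24 = 27.4040
Temperature rise = 43864 / 27.4040 = 1600.64 K
T_ad = 167 + 1600.64 = 1767.64 deg C


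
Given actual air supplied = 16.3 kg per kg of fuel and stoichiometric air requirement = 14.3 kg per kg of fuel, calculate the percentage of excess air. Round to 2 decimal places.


Excess air = actual - stoichiometric = 16.3 - 14.3 = 2.00 kg/kg fuel
Excess air % = (excess / stoich) * 100 = (2.00 / 14.3) * 100 = 13.99%


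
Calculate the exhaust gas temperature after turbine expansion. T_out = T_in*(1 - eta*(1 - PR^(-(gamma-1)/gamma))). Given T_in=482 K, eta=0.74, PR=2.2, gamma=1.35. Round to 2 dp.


T_out = T_in * (1 - eta * (1 - PR^(-(gamma-1)/gamma)))
Exponent = -(1.35-1)/1.35 = -0.25925926
PR^exp = 2.2^(-0.25925926) = 0.81512413
Factor = 1 - 0.74*(1 - 0.81512413) = 0.86319186
T_out = 482 * 0.86319186 = 416.06 K


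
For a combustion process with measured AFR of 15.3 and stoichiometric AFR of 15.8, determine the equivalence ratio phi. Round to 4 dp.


phi = AFR_stoich / AFR_actual
phi = 15.8 / 15.3 = 1.0327


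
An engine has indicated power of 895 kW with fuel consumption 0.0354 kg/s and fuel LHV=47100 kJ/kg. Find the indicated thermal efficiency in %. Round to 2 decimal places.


eta_ith = (IP / (mf * LHV)) * 100
Denominator = 0.0354 * 47100 = 1667.3400 kW
eta_ith = (895 / 1667.3400) * 100 = 53.68%


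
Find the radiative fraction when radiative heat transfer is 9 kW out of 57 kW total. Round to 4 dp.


f_rad = Q_rad / Q_total
f_rad = 9 / 57 = 0.1579


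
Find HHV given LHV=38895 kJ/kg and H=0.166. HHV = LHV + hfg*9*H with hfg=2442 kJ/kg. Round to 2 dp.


HHV = LHV + hfg * 9 * H
Water addition = 2442 * 9 * 0.166 = 3648.348 kJ/kg
HHV = 38895 + 3648.348 = 42543.35 kJ/kg


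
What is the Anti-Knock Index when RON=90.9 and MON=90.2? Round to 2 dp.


AKI = (RON + MON) / 2
AKI = (90.9 + 90.2) / 2
AKI = 181.1 / 2 = 90.55


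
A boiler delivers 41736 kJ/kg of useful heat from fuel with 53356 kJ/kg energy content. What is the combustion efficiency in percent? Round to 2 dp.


Efficiency = (Q_useful / Q_fuel) * 100
Efficiency = (41736 / 53356) * 100
Efficiency = 0.7822 * 100 = 78.22%


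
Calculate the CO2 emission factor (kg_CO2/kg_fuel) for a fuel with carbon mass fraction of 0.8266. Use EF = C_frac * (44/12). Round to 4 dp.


EF = C_frac * (M_CO2 / M_C)
EF = 0.8266 * (44/12)
EF = 0.8266 * 3.666667 = 3.0309 kg_CO2/kg_fuel


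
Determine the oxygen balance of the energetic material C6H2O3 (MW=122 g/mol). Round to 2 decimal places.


OB = -1600 * (2C + H/2 - O) / MW
Inner = 2*6 + 2/2 - 3 = 10.00
OB = -1600 * 10.00 / 122 = -131.15%


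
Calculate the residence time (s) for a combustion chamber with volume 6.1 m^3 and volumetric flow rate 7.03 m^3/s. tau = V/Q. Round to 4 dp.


tau = V / Q_flow
tau = 6.1 / 7.03 = 0.8677 s


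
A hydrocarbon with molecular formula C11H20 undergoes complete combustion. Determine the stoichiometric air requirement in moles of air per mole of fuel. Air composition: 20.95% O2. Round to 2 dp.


Balanced combustion: C11H20 + 16 O2 -> 11 CO2 + 10 H2O
O2 needed = C + H/4 = 11 + 20/4 = 16.00 moles
Air moles = O2 / 0.2095 = 16.00 / 0.2095 = 76.37 moles air


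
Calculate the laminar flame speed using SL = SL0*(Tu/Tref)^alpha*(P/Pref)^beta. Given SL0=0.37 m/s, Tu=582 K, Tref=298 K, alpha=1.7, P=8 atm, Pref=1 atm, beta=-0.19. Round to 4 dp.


SL = SL0 * (Tu/Tref)^alpha * (P/Pref)^beta
T ratio = 582/298 = 1.95302013
(T ratio)^alpha = 1.95302013^1.7 = 3.120336
(P/Pref)^beta = 8^(-0.19) = 0.673617
SL = 0.37 * 3.120336 * 0.673617 = 0.7777 m/s


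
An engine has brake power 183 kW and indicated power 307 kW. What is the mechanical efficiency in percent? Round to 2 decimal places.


eta_mech = (BP / IP) * 100
Ratio = 183 / 307 = 0.5961
eta_mech = 0.5961 * 100 = 59.61%


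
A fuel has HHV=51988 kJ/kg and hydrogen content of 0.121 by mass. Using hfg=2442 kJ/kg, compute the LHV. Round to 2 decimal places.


LHV = HHV - hfg * 9 * H
Water correction = 2442 * 9 * 0.121 = 2659.338 kJ/kg
LHV = 51988 - 2659.338 = 49328.66 kJ/kg


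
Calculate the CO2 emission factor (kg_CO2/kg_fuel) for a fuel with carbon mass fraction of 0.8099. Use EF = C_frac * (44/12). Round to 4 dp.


EF = C_frac * (M_CO2 / M_C)
EF = 0.8099 * (44/12)
EF = 0.8099 * 3.666667 = 2.9696 kg_CO2/kg_fuel


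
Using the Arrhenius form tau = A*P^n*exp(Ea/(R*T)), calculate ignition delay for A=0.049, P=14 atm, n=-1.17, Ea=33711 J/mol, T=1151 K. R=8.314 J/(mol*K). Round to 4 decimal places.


tau = A * P^n * exp(Ea/(R*T))
P^n = 14^(-1.17) = 0.04560686
Ea/(R*T) = 33711/(8.314*1151) = 3.522786
exp(Ea/(R*T)) = 33.878691
tau = 0.049 * 0.04560686 * 33.878691 = 0.0757 ms


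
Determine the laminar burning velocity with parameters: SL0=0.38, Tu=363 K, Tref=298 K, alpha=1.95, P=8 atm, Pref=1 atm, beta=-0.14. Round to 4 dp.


SL = SL0 * (Tu/Tref)^alpha * (P/Pref)^beta
T ratio = 363/298 = 1.21812081
(T ratio)^alpha = 1.21812081^1.95 = 1.469252
(P/Pref)^beta = 8^(-0.14) = 0.747425
SL = 0.38 * 1.469252 * 0.747425 = 0.4173 m/s


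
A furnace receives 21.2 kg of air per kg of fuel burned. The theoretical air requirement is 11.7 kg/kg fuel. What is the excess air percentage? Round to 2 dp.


Excess air = actual - stoichiometric = 21.2 - 11.7 = 9.50 kg/kg fuel
Excess air % = (excess / stoich) * 100 = (9.50 / 11.7) * 100 = 81.20%


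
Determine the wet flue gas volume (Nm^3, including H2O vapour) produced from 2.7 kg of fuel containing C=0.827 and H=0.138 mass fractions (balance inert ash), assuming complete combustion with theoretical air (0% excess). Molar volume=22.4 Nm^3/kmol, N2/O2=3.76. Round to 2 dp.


Per kg fuel: CO2 = (C/12 kmol)*22.4 = (0.827/12)*22.4 = 1.54373 Nm^3
Per kg fuel: H2O = (H/2 kmol)*22.4 = (0.138/2)*22.4 = 1.54560 Nm^3
O2 needed per kg fuel = C/12 + H/4 = 0.827/12 + 0.138/4 = 0.10341667 kmol
Per kg fuel: N2 = O2*3.76*22.4 = 0.10341667*3.76*22.4 = 8.71017 Nm^3
Total per kg = 1.54373 + 1.54560 + 8.71017 = 11.79950 Nm^3
Total = 11.79950 * 2.7 = 31.86 Nm^3


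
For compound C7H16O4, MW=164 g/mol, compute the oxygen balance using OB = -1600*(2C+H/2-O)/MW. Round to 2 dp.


OB = -1600 * (2C + H/2 - O) / MW
Inner = 2*7 + 16/2 - 4 = 18.00
OB = -1600 * 18.00 / 164 = -175.61%


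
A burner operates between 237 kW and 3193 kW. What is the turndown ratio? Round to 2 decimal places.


TDR = Q_max / Q_min
TDR = 3193 / 237 = 13.47


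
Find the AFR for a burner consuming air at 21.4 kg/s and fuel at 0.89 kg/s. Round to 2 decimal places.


AFR = m_air / m_fuel
AFR = 21.4 / 0.89 = 24.04


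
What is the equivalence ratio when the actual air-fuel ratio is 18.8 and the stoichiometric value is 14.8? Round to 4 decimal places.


phi = AFR_stoich / AFR_actual
phi = 14.8 / 18.8 = 0.7872


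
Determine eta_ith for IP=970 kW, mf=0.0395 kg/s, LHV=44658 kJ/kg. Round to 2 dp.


eta_ith = (IP / (mf * LHV)) * 100
Denominator = 0.0395 * 44658 = 1763.9910 kW
eta_ith = (970 / 1763.9910) * 100 = 54.99%


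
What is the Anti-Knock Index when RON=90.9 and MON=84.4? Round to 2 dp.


AKI = (RON + MON) / 2
AKI = (90.9 + 84.4) / 2
AKI = 175.3 / 2 = 87.65


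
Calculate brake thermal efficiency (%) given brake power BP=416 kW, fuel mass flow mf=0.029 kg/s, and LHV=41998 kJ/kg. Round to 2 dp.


eta_BTE = (BP / (mf * LHV)) * 100
Denominator = 0.029 * 41998 = 1217.9420 kW
eta_BTE = (416 / 1217.9420) * 100 = 34.16%


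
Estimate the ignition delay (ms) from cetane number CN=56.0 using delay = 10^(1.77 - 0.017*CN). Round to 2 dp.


delay = 10^(1.77 - 0.017*CN)
Exponent = 1.77 - 0.017*56.0 = 0.8180
delay = 10^0.8180 = 6.58 ms


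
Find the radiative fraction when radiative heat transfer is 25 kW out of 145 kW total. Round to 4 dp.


f_rad = Q_rad / Q_total
f_rad = 25 / 145 = 0.1724


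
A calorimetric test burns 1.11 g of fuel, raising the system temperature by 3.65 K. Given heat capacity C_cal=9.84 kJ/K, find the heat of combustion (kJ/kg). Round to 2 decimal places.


Hc = C_cal * delta_T / m_fuel
Q_released = 9.84 * 3.65 = 35.9160 kJ
m_fuel = 1.11 g = 1.11/1000 kg = 0.001110 kg
Hc = 35.9160 / 0.001110 = 32356.76 kJ/kg


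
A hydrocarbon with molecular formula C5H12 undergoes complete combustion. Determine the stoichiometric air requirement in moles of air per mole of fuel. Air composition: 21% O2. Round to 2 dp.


Balanced combustion: C5H12 + 8 O2 -> 5 CO2 + 6 H2O
O2 needed = C + H/4 = 5 + 12/4 = 8.00 moles
Air moles = O2 / 0.21 = 8.00 / 0.21 = 38.10 moles air


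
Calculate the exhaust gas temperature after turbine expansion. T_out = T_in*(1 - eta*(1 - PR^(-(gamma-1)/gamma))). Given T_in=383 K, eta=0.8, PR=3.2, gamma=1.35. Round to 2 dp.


T_out = T_in * (1 - eta * (1 - PR^(-(gamma-1)/gamma)))
Exponent = -(1.35-1)/1.35 = -0.25925926
PR^exp = 3.2^(-0.25925926) = 0.73966521
Factor = 1 - 0.8*(1 - 0.73966521) = 0.79173217
T_out = 383 * 0.79173217 = 303.23 K


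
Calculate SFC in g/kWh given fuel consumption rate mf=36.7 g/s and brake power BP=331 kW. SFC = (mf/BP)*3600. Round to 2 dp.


SFC = (mf / BP) * 3600
Rate = 36.7 / 331 = 0.110876 g/(s*kW)
SFC = 0.110876 * 3600 = 399.15 g/kWh


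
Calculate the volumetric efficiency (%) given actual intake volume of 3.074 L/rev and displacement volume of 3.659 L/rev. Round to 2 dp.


eta_v = (V_actual / V_disp) * 100
Ratio = 3.074 / 3.659 = 0.8401
eta_v = 0.8401 * 100 = 84.01%


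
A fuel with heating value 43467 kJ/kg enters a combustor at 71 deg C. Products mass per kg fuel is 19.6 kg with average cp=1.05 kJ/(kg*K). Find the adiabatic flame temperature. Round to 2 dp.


T_ad = T_in + Hc / (m_p * cp)
Denominator = 19.6 * 1.05 = 20.5800
Temperature rise = 43467 / 20.5800 = 2112.10 K
T_ad = 71 + 2112.10 = 2183.10 deg C


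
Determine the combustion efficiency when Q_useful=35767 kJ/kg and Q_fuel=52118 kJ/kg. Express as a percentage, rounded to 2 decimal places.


Efficiency = (Q_useful / Q_fuel) * 100
Efficiency = (35767 / 52118) * 100
Efficiency = 0.6863 * 100 = 68.63%


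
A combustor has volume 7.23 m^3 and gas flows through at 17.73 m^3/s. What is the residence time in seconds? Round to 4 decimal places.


tau = V / Q_flow
tau = 7.23 / 17.73 = 0.4078 s


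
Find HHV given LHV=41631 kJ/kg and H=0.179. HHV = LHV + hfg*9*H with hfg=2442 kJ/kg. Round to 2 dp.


HHV = LHV + hfg * 9 * H
Water addition = 2442 * 9 * 0.179 = 3934.062 kJ/kg
HHV = 41631 + 3934.062 = 45565.06 kJ/kg


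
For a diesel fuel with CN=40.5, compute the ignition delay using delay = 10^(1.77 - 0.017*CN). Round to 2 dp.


delay = 10^(1.77 - 0.017*CN)
Exponent = 1.77 - 0.017*40.5 = 1.0815
delay = 10^1.0815 = 12.06 ms


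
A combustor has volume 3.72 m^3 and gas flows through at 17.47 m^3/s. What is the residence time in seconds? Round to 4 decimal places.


tau = V / Q_flow
tau = 3.72 / 17.47 = 0.2129 s


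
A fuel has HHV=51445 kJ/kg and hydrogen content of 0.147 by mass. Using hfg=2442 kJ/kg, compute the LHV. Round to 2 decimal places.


LHV = HHV - hfg * 9 * H
Water correction = 2442 * 9 * 0.147 = 3230.766 kJ/kg
LHV = 51445 - 3230.766 = 48214.23 kJ/kg


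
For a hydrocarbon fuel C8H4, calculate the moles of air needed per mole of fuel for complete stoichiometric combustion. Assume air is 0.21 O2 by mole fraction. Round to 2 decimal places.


Balanced combustion: C8H4 + 9 O2 -> 8 CO2 + 2 H2O
O2 needed = C + H/4 = 8 + 4/4 = 9.00 moles
Air moles = O2 / 0.21 = 9.00 / 0.21 = 42.86 moles air


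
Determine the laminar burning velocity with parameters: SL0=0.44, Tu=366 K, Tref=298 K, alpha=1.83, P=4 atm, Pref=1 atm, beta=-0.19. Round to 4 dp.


SL = SL0 * (Tu/Tref)^alpha * (P/Pref)^beta
T ratio = 366/298 = 1.22818792
(T ratio)^alpha = 1.22818792^1.83 = 1.456648
(P/Pref)^beta = 4^(-0.19) = 0.768438
SL = 0.44 * 1.456648 * 0.768438 = 0.4925 m/s


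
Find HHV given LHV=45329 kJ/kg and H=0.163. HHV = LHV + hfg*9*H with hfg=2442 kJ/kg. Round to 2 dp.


HHV = LHV + hfg * 9 * H
Water addition = 2442 * 9 * 0.163 = 3582.414 kJ/kg
HHV = 45329 + 3582.414 = 48911.41 kJ/kg


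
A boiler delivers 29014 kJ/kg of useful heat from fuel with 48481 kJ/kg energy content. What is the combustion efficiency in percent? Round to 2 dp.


Efficiency = (Q_useful / Q_fuel) * 100
Efficiency = (29014 / 48481) * 100
Efficiency = 0.5985 * 100 = 59.85%


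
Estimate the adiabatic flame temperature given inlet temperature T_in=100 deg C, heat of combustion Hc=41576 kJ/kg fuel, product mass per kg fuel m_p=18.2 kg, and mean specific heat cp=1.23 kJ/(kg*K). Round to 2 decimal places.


T_ad = T_in + Hc / (m_p * cp)
Denominator = 18.2 * 1.23 = 22.3860
Temperature rise = 41576 / 22.3860 = 1857.23 K
T_ad = 100 + 1857.23 = 1957.23 deg C


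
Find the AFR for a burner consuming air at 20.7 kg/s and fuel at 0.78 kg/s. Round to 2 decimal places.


AFR = m_air / m_fuel
AFR = 20.7 / 0.78 = 26.54


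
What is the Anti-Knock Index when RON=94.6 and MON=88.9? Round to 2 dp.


AKI = (RON + MON) / 2
AKI = (94.6 + 88.9) / 2
AKI = 183.5 / 2 = 91.75


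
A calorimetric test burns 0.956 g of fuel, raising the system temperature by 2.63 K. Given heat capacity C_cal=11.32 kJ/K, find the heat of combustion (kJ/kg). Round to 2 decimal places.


Hc = C_cal * delta_T / m_fuel
Q_released = 11.32 * 2.63 = 29.7716 kJ
m_fuel = 0.956 g = 0.956/1000 kg = 0.000956 kg
Hc = 29.7716 / 0.000956 = 31141.84 kJ/kg


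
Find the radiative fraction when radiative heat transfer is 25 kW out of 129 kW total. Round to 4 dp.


f_rad = Q_rad / Q_total
f_rad = 25 / 129 = 0.1938


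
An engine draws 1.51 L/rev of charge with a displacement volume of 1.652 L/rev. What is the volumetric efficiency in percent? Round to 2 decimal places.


eta_v = (V_actual / V_disp) * 100
Ratio = 1.51 / 1.652 = 0.9140
eta_v = 0.9140 * 100 = 91.40%


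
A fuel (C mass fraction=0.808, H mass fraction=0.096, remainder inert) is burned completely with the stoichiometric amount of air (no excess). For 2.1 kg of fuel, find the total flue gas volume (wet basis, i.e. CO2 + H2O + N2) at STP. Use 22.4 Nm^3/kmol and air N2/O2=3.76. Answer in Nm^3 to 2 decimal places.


Per kg fuel: CO2 = (C/12 kmol)*22.4 = (0.808/12)*22.4 = 1.50827 Nm^3
Per kg fuel: H2O = (H/2 kmol)*22.4 = (0.096/2)*22.4 = 1.07520 Nm^3
O2 needed per kg fuel = C/12 + H/4 = 0.808/12 + 0.096/4 = 0.09133333 kmol
Per kg fuel: N2 = O2*3.76*22.4 = 0.09133333*3.76*22.4 = 7.69246 Nm^3
Total per kg = 1.50827 + 1.07520 + 7.69246 = 10.27593 Nm^3
Total = 10.27593 * 2.1 = 21.58 Nm^3


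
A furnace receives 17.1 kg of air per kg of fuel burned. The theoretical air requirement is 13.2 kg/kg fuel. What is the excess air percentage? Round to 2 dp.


Excess air = actual - stoichiometric = 17.1 - 13.2 = 3.90 kg/kg fuel
Excess air % = (excess / stoich) * 100 = (3.90 / 13.2) * 100 = 29.55%


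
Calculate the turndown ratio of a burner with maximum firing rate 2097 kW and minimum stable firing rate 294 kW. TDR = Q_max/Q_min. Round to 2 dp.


TDR = Q_max / Q_min
TDR = 2097 / 294 = 7.13


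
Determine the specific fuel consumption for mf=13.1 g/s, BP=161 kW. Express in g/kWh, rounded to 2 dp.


SFC = (mf / BP) * 3600
Rate = 13.1 / 161 = 0.081366 g/(s*kW)
SFC = 0.081366 * 3600 = 292.92 g/kWh


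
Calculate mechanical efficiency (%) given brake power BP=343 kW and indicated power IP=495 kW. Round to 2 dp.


eta_mech = (BP / IP) * 100
Ratio = 343 / 495 = 0.6929
eta_mech = 0.6929 * 100 = 69.29%


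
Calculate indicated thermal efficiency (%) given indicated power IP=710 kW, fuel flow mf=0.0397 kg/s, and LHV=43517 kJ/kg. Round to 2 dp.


eta_ith = (IP / (mf * LHV)) * 100
Denominator = 0.0397 * 43517 = 1727.6249 kW
eta_ith = (710 / 1727.6249) * 100 = 41.10%


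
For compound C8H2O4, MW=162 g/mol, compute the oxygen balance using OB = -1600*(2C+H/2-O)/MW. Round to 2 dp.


OB = -1600 * (2C + H/2 - O) / MW
Inner = 2*8 + 2/2 - 4 = 13.00
OB = -1600 * 13.00 / 162 = -128.40%


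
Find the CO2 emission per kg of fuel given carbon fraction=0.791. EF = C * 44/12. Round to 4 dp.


EF = C_frac * (M_CO2 / M_C)
EF = 0.791 * (44/12)
EF = 0.791 * 3.666667 = 2.9003 kg_CO2/kg_fuel


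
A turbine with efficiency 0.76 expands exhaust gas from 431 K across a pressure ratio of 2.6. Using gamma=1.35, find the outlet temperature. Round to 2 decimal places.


T_out = T_in * (1 - eta * (1 - PR^(-(gamma-1)/gamma)))
Exponent = -(1.35-1)/1.35 = -0.25925926
PR^exp = 2.6^(-0.25925926) = 0.78057442
Factor = 1 - 0.76*(1 - 0.78057442) = 0.83323656
T_out = 431 * 0.83323656 = 359.12 K


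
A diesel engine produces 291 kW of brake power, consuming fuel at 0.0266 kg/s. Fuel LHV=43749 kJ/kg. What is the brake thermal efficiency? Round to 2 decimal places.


eta_BTE = (BP / (mf * LHV)) * 100
Denominator = 0.0266 * 43749 = 1163.7234 kW
eta_BTE = (291 / 1163.7234) * 100 = 25.01%


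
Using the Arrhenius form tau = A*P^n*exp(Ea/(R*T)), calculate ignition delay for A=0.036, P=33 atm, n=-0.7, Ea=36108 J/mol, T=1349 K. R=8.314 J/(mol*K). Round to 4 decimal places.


tau = A * P^n * exp(Ea/(R*T))
P^n = 33^(-0.7) = 0.08650481
Ea/(R*T) = 36108/(8.314*1349) = 3.219448
exp(Ea/(R*T)) = 25.014318
tau = 0.036 * 0.08650481 * 25.014318 = 0.0779 ms


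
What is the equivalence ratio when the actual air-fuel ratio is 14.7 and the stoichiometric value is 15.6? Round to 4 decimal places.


phi = AFR_stoich / AFR_actual
phi = 15.6 / 14.7 = 1.0612


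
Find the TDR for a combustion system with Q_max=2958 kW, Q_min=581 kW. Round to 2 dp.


TDR = Q_max / Q_min
TDR = 2958 / 581 = 5.09


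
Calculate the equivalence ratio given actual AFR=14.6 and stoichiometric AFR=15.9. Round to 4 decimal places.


phi = AFR_stoich / AFR_actual
phi = 15.9 / 14.6 = 1.0890


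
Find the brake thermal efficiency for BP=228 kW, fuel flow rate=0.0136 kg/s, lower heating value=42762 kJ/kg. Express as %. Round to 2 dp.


eta_BTE = (BP / (mf * LHV)) * 100
Denominator = 0.0136 * 42762 = 581.5632 kW
eta_BTE = (228 / 581.5632) * 100 = 39.20%


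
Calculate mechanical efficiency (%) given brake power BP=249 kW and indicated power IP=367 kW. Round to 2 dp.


eta_mech = (BP / IP) * 100
Ratio = 249 / 367 = 0.6785
eta_mech = 0.6785 * 100 = 67.85%


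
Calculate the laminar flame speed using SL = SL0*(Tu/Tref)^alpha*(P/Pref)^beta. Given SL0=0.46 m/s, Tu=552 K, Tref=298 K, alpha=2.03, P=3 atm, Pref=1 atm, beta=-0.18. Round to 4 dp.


SL = SL0 * (Tu/Tref)^alpha * (P/Pref)^beta
T ratio = 552/298 = 1.85234899
(T ratio)^alpha = 1.85234899^2.03 = 3.495242
(P/Pref)^beta = 3^(-0.18) = 0.820575
SL = 0.46 * 3.495242 * 0.820575 = 1.3193 m/s


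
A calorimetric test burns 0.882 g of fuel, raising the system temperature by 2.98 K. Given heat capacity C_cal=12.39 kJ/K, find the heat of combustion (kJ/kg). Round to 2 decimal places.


Hc = C_cal * delta_T / m_fuel
Q_released = 12.39 * 2.98 = 36.9222 kJ
m_fuel = 0.882 g = 0.882/1000 kg = 0.000882 kg
Hc = 36.9222 / 0.000882 = 41861.90 kJ/kg


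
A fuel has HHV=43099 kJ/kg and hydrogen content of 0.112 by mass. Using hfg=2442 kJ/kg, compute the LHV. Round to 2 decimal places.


LHV = HHV - hfg * 9 * H
Water correction = 2442 * 9 * 0.112 = 2461.536 kJ/kg
LHV = 43099 - 2461.536 = 40637.46 kJ/kg


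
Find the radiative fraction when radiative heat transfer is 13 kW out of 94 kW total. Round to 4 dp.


f_rad = Q_rad / Q_total
f_rad = 13 / 94 = 0.1383


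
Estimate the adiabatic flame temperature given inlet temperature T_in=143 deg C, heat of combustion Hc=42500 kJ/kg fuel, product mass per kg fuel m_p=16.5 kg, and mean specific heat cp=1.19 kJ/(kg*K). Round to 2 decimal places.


T_ad = T_in + Hc / (m_p * cp)
Denominator = 16.5 * 1.19 = 19.6350
Temperature rise = 42500 / 19.6350 = 2164.50 K
T_ad = 143 + 2164.50 = 2307.50 deg C


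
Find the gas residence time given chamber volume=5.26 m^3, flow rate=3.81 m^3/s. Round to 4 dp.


tau = V / Q_flow
tau = 5.26 / 3.81 = 1.3806 s


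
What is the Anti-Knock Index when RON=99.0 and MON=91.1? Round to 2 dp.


AKI = (RON + MON) / 2
AKI = (99.0 + 91.1) / 2
AKI = 190.1 / 2 = 95.05


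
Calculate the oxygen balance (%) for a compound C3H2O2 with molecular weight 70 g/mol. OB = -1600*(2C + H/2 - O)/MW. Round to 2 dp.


OB = -1600 * (2C + H/2 - O) / MW
Inner = 2*3 + 2/2 - 2 = 5.00
OB = -1600 * 5.00 / 70 = -114.29%


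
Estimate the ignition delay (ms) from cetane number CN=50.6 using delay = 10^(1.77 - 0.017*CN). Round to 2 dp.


delay = 10^(1.77 - 0.017*CN)
Exponent = 1.77 - 0.017*50.6 = 0.9098
delay = 10^0.9098 = 8.12 ms


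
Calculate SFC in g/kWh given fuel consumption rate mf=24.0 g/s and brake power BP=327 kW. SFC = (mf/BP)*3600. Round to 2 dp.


SFC = (mf / BP) * 3600
Rate = 24.0 / 327 = 0.073394 g/(s*kW)
SFC = 0.073394 * 3600 = 264.22 g/kWh


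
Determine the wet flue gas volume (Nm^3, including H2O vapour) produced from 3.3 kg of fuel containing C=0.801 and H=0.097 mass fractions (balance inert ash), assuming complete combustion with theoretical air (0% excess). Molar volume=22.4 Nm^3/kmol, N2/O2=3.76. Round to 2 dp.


Per kg fuel: CO2 = (C/12 kmol)*22.4 = (0.801/12)*22.4 = 1.49520 Nm^3
Per kg fuel: H2O = (H/2 kmol)*22.4 = (0.097/2)*22.4 = 1.08640 Nm^3
O2 needed per kg fuel = C/12 + H/4 = 0.801/12 + 0.097/4 = 0.09100000 kmol
Per kg fuel: N2 = O2*3.76*22.4 = 0.09100000*3.76*22.4 = 7.66438 Nm^3
Total per kg = 1.49520 + 1.08640 + 7.66438 = 10.24598 Nm^3
Total = 10.24598 * 3.3 = 33.81 Nm^3


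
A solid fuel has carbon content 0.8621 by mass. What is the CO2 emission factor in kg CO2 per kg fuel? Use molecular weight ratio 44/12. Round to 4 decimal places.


EF = C_frac * (M_CO2 / M_C)
EF = 0.8621 * (44/12)
EF = 0.8621 * 3.666667 = 3.1610 kg_CO2/kg_fuel


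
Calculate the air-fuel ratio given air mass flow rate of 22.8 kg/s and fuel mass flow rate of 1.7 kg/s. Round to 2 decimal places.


AFR = m_air / m_fuel
AFR = 22.8 / 1.7 = 13.41


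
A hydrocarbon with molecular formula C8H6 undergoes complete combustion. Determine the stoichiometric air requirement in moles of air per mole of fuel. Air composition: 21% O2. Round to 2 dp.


Balanced combustion: C8H6 + 9.5 O2 -> 8 CO2 + 3 H2O
O2 needed = C + H/4 = 8 + 6/4 = 9.50 moles
Air moles = O2 / 0.21 = 9.50 / 0.21 = 45.24 moles air


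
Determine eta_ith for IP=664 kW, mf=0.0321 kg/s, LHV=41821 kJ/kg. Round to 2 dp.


eta_ith = (IP / (mf * LHV)) * 100
Denominator = 0.0321 * 41821 = 1342.4541 kW
eta_ith = (664 / 1342.4541) * 100 = 49.46%


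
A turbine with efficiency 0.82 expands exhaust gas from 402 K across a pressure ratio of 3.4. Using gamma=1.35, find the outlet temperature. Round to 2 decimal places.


T_out = T_in * (1 - eta * (1 - PR^(-(gamma-1)/gamma)))
Exponent = -(1.35-1)/1.35 = -0.25925926
PR^exp = 3.4^(-0.25925926) = 0.72813041
Factor = 1 - 0.82*(1 - 0.72813041) = 0.77706694
T_out = 402 * 0.77706694 = 312.38 K


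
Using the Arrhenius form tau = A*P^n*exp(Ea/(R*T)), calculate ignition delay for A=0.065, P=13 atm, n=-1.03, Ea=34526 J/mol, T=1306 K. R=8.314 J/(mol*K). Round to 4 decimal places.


tau = A * P^n * exp(Ea/(R*T))
P^n = 13^(-1.03) = 0.07122597
Ea/(R*T) = 34526/(8.314*1306) = 3.179751
exp(Ea/(R*T)) = 24.040759
tau = 0.065 * 0.07122597 * 24.040759 = 0.1113 ms


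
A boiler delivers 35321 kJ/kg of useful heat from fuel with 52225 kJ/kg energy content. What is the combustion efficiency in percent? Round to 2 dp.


Efficiency = (Q_useful / Q_fuel) * 100
Efficiency = (35321 / 52225) * 100
Efficiency = 0.6763 * 100 = 67.63%


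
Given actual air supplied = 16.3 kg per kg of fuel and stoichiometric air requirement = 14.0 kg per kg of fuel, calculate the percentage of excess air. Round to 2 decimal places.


Excess air = actual - stoichiometric = 16.3 - 14.0 = 2.30 kg/kg fuel
Excess air % = (excess / stoich) * 100 = (2.30 / 14.0) * 100 = 16.43%


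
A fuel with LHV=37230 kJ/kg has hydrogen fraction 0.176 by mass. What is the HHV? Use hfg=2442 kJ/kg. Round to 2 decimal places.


HHV = LHV + hfg * 9 * H
Water addition = 2442 * 9 * 0.176 = 3868.128 kJ/kg
HHV = 37230 + 3868.128 = 41098.13 kJ/kg


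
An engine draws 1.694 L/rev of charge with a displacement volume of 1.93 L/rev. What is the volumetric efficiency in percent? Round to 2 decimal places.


eta_v = (V_actual / V_disp) * 100
Ratio = 1.694 / 1.93 = 0.8777
eta_v = 0.8777 * 100 = 87.77%


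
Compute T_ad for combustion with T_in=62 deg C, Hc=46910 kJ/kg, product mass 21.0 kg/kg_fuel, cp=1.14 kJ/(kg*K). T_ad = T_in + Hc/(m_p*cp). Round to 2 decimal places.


T_ad = T_in + Hc / (m_p * cp)
Denominator = 21.0 * 1.14 = 23.9400
Temperature rise = 46910 / 23.9400 = 1959.48 K
T_ad = 62 + 1959.48 = 2021.48 deg C


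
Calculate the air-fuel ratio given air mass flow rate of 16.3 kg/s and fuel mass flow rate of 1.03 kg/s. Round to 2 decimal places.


AFR = m_air / m_fuel
AFR = 16.3 / 1.03 = 15.83


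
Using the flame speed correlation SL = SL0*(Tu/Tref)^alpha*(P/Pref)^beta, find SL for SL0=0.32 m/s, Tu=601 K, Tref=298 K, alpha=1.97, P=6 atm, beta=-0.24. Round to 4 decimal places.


SL = SL0 * (Tu/Tref)^alpha * (P/Pref)^beta
T ratio = 601/298 = 2.01677852
(T ratio)^alpha = 2.01677852^1.97 = 3.982692
(P/Pref)^beta = 6^(-0.24) = 0.650495
SL = 0.32 * 3.982692 * 0.650495 = 0.8290 m/s


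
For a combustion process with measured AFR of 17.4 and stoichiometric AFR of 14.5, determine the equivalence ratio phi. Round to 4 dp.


phi = AFR_stoich / AFR_actual
phi = 14.5 / 17.4 = 0.8333


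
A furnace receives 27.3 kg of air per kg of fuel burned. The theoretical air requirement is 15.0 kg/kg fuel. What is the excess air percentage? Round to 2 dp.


Excess air = actual - stoichiometric = 27.3 - 15.0 = 12.30 kg/kg fuel
Excess air % = (excess / stoich) * 100 = (12.30 / 15.0) * 100 = 82.00%


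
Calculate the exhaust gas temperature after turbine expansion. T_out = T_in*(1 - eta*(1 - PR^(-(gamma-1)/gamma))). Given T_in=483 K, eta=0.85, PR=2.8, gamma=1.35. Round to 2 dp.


T_out = T_in * (1 - eta * (1 - PR^(-(gamma-1)/gamma)))
Exponent = -(1.35-1)/1.35 = -0.25925926
PR^exp = 2.8^(-0.25925926) = 0.76572026
Factor = 1 - 0.85*(1 - 0.76572026) = 0.80086222
T_out = 483 * 0.80086222 = 386.82 K


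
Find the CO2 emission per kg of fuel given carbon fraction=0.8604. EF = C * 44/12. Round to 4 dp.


EF = C_frac * (M_CO2 / M_C)
EF = 0.8604 * (44/12)
EF = 0.8604 * 3.666667 = 3.1548 kg_CO2/kg_fuel


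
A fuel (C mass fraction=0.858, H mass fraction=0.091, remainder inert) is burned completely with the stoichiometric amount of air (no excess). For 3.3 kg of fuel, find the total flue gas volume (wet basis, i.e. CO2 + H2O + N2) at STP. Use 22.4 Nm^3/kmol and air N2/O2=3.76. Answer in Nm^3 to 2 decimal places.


Per kg fuel: CO2 = (C/12 kmol)*22.4 = (0.858/12)*22.4 = 1.60160 Nm^3
Per kg fuel: H2O = (H/2 kmol)*22.4 = (0.091/2)*22.4 = 1.01920 Nm^3
O2 needed per kg fuel = C/12 + H/4 = 0.858/12 + 0.091/4 = 0.09425000 kmol
Per kg fuel: N2 = O2*3.76*22.4 = 0.09425000*3.76*22.4 = 7.93811 Nm^3
Total per kg = 1.60160 + 1.01920 + 7.93811 = 10.55891 Nm^3
Total = 10.55891 * 3.3 = 34.84 Nm^3


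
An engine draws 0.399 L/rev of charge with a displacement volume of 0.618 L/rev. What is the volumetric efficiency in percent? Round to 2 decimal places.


eta_v = (V_actual / V_disp) * 100
Ratio = 0.399 / 0.618 = 0.6456
eta_v = 0.6456 * 100 = 64.56%


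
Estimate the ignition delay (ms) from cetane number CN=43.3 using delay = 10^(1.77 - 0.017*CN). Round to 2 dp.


delay = 10^(1.77 - 0.017*CN)
Exponent = 1.77 - 0.017*43.3 = 1.0339
delay = 10^1.0339 = 10.81 ms


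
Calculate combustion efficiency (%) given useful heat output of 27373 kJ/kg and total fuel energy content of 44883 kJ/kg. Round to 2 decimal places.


Efficiency = (Q_useful / Q_fuel) * 100
Efficiency = (27373 / 44883) * 100
Efficiency = 0.6099 * 100 = 60.99%


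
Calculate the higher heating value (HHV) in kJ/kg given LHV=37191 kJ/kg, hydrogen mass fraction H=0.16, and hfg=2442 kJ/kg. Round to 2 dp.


HHV = LHV + hfg * 9 * H
Water addition = 2442 * 9 * 0.16 = 3516.480 kJ/kg
HHV = 37191 + 3516.480 = 40707.48 kJ/kg


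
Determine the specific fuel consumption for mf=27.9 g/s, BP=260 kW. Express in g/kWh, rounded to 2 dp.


SFC = (mf / BP) * 3600
Rate = 27.9 / 260 = 0.107308 g/(s*kW)
SFC = 0.107308 * 3600 = 386.31 g/kWh


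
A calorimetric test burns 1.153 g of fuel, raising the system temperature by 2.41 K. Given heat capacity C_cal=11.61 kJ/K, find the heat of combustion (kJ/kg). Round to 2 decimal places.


Hc = C_cal * delta_T / m_fuel
Q_released = 11.61 * 2.41 = 27.9801 kJ
m_fuel = 1.153 g = 1.153/1000 kg = 0.001153 kg
Hc = 27.9801 / 0.001153 = 24267.22 kJ/kg


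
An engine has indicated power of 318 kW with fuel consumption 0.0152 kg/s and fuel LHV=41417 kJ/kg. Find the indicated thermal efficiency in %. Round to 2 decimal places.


eta_ith = (IP / (mf * LHV)) * 100
Denominator = 0.0152 * 41417 = 629.5384 kW
eta_ith = (318 / 629.5384) * 100 = 50.51%


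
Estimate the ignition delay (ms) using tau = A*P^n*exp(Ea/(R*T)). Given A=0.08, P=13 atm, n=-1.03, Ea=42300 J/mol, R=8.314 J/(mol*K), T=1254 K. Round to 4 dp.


tau = A * P^n * exp(Ea/(R*T))
P^n = 13^(-1.03) = 0.07122597
Ea/(R*T) = 42300/(8.314*1254) = 4.057260
exp(Ea/(R*T)) = 57.815663
tau = 0.08 * 0.07122597 * 57.815663 = 0.3294 ms


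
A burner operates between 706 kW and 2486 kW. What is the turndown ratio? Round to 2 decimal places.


TDR = Q_max / Q_min
TDR = 2486 / 706 = 3.52


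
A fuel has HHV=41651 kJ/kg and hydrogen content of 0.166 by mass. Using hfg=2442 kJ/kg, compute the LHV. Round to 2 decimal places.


LHV = HHV - hfg * 9 * H
Water correction = 2442 * 9 * 0.166 = 3648.348 kJ/kg
LHV = 41651 - 3648.348 = 38002.65 kJ/kg


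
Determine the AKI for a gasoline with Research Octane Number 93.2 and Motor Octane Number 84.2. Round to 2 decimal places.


AKI = (RON + MON) / 2
AKI = (93.2 + 84.2) / 2
AKI = 177.4 / 2 = 88.70


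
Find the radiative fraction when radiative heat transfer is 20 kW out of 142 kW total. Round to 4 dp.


f_rad = Q_rad / Q_total
f_rad = 20 / 142 = 0.1408


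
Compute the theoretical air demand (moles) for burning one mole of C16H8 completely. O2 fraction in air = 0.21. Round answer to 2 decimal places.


Balanced combustion: C16H8 + 18 O2 -> 16 CO2 + 4 H2O
O2 needed = C + H/4 = 16 + 8/4 = 18.00 moles
Air moles = O2 / 0.21 = 18.00 / 0.21 = 85.71 moles air


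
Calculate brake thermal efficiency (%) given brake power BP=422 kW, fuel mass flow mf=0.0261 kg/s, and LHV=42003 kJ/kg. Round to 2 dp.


eta_BTE = (BP / (mf * LHV)) * 100
Denominator = 0.0261 * 42003 = 1096.2783 kW
eta_BTE = (422 / 1096.2783) * 100 = 38.49%


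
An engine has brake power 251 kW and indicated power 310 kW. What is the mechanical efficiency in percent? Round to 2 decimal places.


eta_mech = (BP / IP) * 100
Ratio = 251 / 310 = 0.8097
eta_mech = 0.8097 * 100 = 80.97%


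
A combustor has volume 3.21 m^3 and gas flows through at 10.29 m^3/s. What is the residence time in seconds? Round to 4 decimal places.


tau = V / Q_flow
tau = 3.21 / 10.29 = 0.3120 s


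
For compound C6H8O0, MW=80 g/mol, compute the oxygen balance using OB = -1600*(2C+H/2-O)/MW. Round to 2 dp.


OB = -1600 * (2C + H/2 - O) / MW
Inner = 2*6 + 8/2 - 0 = 16.00
OB = -1600 * 16.00 / 80 = -320.00%


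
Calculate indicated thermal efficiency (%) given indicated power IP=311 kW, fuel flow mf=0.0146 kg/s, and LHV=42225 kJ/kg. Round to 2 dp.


eta_ith = (IP / (mf * LHV)) * 100
Denominator = 0.0146 * 42225 = 616.4850 kW
eta_ith = (311 / 616.4850) * 100 = 50.45%


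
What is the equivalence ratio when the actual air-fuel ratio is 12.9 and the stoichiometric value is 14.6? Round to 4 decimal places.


phi = AFR_stoich / AFR_actual
phi = 14.6 / 12.9 = 1.1318
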